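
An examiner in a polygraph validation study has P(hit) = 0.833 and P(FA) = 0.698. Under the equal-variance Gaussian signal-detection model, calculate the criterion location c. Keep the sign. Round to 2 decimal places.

c = -0.74

Φ⁻¹(H) = Φ⁻¹(0.833) = 0.966
Φ⁻¹(FA) = Φ⁻¹(0.698) = 0.519
c = −½·[z(H) + z(FA)] = −0.5 × (0.966 + 0.519) = -0.7425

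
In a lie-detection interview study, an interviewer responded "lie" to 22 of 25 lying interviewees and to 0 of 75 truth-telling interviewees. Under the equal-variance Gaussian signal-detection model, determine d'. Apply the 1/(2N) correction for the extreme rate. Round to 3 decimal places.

The false-alarm rate is 0/75 = 0, so apply the 1/(2N) correction: FA → 1/(2·75) = 0.00667.
z(H) = z(0.88000) = 1.1750
z(FA) = z(0.00667) = -2.4746
d' = 1.1750 − (-2.4746) = 3.6496

d' = 3.650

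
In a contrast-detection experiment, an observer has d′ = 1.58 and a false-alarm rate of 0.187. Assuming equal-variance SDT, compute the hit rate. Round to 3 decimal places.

z(false-alarm rate) = z(0.187) = -0.8890
z(H) = z(FA) + d' = -0.8890 + 1.58 = 0.6910
hit rate = Φ(0.6910) = 0.7552

hit rate = 0.755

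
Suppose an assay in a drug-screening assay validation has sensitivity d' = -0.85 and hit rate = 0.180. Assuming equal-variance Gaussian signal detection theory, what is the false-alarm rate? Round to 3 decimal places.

z(hit rate) = z(0.180) = -0.9154
z(FA) = z(H) − d' = -0.9154 − (-0.85) = -0.0654
false-alarm rate = Φ(-0.0654) = 0.4739

false-alarm rate = 0.474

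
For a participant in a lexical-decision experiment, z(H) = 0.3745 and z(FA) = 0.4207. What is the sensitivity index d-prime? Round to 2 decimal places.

d' = z(H) − z(FA) = 0.3745 − 0.4207 = -0.0462

d-prime = -0.05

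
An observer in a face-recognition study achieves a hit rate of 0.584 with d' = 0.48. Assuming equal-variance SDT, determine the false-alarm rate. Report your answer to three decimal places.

false-alarm rate = 0.394

z(hit rate) = z(0.584) = 0.2121
z(FA) = z(H) − d' = 0.2121 − 0.48 = -0.2679
false-alarm rate = Φ(-0.2679) = 0.3944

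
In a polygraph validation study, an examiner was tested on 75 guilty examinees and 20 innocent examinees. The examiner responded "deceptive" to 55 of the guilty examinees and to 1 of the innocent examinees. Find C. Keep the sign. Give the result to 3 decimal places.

C = 0.511

H = 55/75 = 0.7333
FA = 1/20 = 0.0500
z(0.7333) = 0.6228, z(0.0500) = -1.6449
c = −½·[z(H) + z(FA)] = −0.5 × (0.6228 + (-1.6449)) = 0.51105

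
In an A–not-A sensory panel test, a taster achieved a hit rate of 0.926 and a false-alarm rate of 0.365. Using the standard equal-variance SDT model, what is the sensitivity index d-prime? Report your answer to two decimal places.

d-prime = 1.79

z(0.926) = 1.447, z(0.365) = -0.345
d' = z(H) − z(FA) = 1.447 − (-0.345) = 1.792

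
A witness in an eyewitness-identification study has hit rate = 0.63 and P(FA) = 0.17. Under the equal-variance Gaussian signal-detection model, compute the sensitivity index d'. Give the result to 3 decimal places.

z(0.63) = 0.3319, z(0.17) = -0.9542
d' = z(H) − z(FA) = 0.3319 − (-0.9542) = 1.2861

d' = 1.286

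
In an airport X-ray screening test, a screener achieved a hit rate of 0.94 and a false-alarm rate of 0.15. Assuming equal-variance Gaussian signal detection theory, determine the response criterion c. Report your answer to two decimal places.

c = -0.26

Φ⁻¹(0.94) = 1.555, Φ⁻¹(0.15) = -1.036
c = −½·[z(H) + z(FA)] = −0.5 × (1.555 + (-1.036)) = -0.2595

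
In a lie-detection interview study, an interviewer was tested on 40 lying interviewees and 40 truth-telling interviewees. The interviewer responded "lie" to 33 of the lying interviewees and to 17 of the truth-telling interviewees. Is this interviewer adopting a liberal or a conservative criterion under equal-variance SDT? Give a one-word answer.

z(H) = 0.935, z(FA) = -0.189
c = −½·(z(H) + z(FA)) = -0.373
c < 0 → liberal criterion (biased toward responding “yes”).

liberal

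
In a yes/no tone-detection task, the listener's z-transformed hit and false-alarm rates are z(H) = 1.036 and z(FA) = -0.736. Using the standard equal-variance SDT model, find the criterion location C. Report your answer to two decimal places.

c = −½·[z(H) + z(FA)] = −½·(1.036 + (-0.736)) = -0.150

C = -0.15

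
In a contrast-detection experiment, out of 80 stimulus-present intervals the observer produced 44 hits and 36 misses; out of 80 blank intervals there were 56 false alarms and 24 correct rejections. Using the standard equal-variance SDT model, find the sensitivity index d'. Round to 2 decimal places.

d' = -0.40

H = 44/80 = 0.5500
FA = 56/80 = 0.7000
Φ⁻¹(H) = Φ⁻¹(0.5500) = 0.126
Φ⁻¹(FA) = Φ⁻¹(0.7000) = 0.524
d' = z(H) − z(FA) = 0.126 − 0.524 = -0.398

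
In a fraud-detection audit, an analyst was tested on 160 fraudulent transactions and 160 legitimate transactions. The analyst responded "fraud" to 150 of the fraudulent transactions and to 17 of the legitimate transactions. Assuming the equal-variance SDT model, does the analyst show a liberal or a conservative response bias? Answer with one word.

liberal

z(H) = 1.534, z(FA) = -1.247
c = −½·(z(H) + z(FA)) = -0.1435
c < 0 → liberal criterion (biased toward responding “yes”).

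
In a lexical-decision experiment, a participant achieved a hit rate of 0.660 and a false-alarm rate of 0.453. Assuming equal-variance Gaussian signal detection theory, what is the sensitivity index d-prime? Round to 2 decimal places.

z(H) = z(0.660) = 0.412
z(FA) = z(0.453) = -0.118
d' = z(H) − z(FA) = 0.412 − (-0.118) = 0.530

d-prime = 0.53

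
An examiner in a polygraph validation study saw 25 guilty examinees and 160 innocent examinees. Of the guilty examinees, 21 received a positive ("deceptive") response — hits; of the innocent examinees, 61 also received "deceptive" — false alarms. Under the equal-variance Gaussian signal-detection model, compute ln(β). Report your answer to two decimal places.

H = 21/25 = 0.8400
FA = 61/160 = 0.3812
z(0.8400) = 0.994, z(0.3812) = -0.302
ln β = −½·[z(H)² − z(FA)²] = −0.5 × (0.988 − 0.091) = -0.4485

ln β = -0.45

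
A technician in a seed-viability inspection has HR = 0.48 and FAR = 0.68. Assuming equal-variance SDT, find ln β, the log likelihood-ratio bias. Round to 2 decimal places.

Φ⁻¹(H) = Φ⁻¹(0.48) = -0.050
Φ⁻¹(FA) = Φ⁻¹(0.68) = 0.468
ln β = −½·[z(H)² − z(FA)²] = −0.5 × (0.003 − 0.219) = 0.108

ln β = 0.11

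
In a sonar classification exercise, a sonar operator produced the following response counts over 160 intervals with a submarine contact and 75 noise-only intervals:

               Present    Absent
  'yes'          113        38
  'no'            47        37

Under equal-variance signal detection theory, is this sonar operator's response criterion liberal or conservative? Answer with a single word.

z(H) = 0.542, z(FA) = 0.017
c = −½·(z(H) + z(FA)) = -0.2795
c < 0 → liberal criterion (biased toward responding “yes”).

liberal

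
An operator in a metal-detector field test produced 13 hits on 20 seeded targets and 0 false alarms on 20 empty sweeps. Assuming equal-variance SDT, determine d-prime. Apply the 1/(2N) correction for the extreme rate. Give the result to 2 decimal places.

The false-alarm rate is 0/20 = 0, so apply the 1/(2N) correction: FA → 1/(2·20) = 0.02500.
z(H) = z(0.65000) = 0.385
z(FA) = z(0.02500) = -1.960
d' = 0.385 − (-1.960) = 2.345

d-prime = 2.35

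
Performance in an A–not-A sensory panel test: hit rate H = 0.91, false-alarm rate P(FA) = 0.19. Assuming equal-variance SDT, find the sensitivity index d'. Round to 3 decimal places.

z(0.91) = 1.3408, z(0.19) = -0.8779
d' = z(H) − z(FA) = 1.3408 − (-0.8779) = 2.2187

d' = 2.219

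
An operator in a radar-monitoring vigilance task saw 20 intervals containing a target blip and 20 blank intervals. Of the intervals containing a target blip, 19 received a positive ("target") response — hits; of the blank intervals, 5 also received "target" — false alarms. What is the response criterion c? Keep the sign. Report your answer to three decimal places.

H = 19/20 = 0.9500
FA = 5/20 = 0.2500
z(H) = 1.6449
z(FA) = -0.6745
c = −½·[z(H) + z(FA)] = −0.5 × (1.6449 + (-0.6745)) = -0.4852

c = -0.485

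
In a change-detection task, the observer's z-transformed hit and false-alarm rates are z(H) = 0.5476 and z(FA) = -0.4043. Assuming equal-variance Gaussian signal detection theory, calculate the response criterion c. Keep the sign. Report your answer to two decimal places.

c = -0.07

c = −½·[z(H) + z(FA)] = −½·(0.5476 + (-0.4043)) = -0.07165
c < 0: the observer has a liberal response bias.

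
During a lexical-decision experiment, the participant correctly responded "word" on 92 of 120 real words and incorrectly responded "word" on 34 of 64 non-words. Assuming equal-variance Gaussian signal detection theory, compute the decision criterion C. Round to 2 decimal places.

H = 92/120 = 0.7667
FA = 34/64 = 0.5312
z(H) = 0.7280
z(FA) = 0.0783
c = −½·[z(H) + z(FA)] = −0.5 × (0.7280 + 0.0783) = -0.40315

C = -0.40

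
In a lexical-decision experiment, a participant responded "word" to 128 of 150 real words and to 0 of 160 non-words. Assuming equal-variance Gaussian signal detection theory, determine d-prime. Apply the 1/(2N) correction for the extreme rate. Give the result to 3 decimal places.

The false-alarm rate is 0/160 = 0, so apply the 1/(2N) correction: FA → 1/(2·160) = 0.00313.
z(H) = z(0.85333) = 1.0508
z(FA) = z(0.00313) = -2.7338
d' = 1.0508 − (-2.7338) = 3.7846

d-prime = 3.785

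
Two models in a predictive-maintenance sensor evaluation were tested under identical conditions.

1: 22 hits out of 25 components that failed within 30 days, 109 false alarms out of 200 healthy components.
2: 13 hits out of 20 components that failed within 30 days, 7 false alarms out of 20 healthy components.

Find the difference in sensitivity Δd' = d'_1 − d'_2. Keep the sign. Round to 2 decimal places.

1: z(0.8800) = 1.175, z(0.5450) = 0.113, d' = 1.062
2: z(0.6500) = 0.385, z(0.3500) = -0.385, d' = 0.770
Δd' = d'_1 − d'_2 = 1.062 − 0.770 = 0.292
1 has the higher sensitivity.

Δd' = 0.29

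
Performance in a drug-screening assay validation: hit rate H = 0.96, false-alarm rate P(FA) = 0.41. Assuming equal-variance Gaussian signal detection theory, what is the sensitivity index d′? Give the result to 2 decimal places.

d′ = 1.98

Φ⁻¹(H) = Φ⁻¹(0.96) = 1.751
Φ⁻¹(FA) = Φ⁻¹(0.41) = -0.228
d' = z(H) − z(FA) = 1.751 − (-0.228) = 1.979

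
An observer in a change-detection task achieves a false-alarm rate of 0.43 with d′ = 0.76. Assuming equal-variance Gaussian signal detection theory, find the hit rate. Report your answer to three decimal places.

z(false-alarm rate) = z(0.43) = -0.1764
z(H) = z(FA) + d' = -0.1764 + 0.76 = 0.5836
hit rate = Φ(0.5836) = 0.7203

hit rate = 0.720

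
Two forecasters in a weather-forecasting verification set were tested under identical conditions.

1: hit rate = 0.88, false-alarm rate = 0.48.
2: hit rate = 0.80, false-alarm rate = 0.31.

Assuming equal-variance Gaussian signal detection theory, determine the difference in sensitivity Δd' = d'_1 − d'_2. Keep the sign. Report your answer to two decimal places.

Δd' = -0.11

1: z(0.88) = 1.175, z(0.48) = -0.050, d' = 1.225
2: z(0.80) = 0.842, z(0.31) = -0.496, d' = 1.338
Δd' = d'_1 − d'_2 = 1.225 − 1.338 = -0.113
2 has the higher sensitivity.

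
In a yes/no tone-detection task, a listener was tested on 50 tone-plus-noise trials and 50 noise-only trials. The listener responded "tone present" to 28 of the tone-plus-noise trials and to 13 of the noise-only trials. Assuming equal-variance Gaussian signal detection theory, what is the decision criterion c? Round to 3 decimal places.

c = 0.246

H = 28/50 = 0.5600
FA = 13/50 = 0.2600
Φ⁻¹(H) = Φ⁻¹(0.5600) = 0.1510
Φ⁻¹(FA) = Φ⁻¹(0.2600) = -0.6433
c = −½·[z(H) + z(FA)] = −0.5 × (0.1510 + (-0.6433)) = 0.24615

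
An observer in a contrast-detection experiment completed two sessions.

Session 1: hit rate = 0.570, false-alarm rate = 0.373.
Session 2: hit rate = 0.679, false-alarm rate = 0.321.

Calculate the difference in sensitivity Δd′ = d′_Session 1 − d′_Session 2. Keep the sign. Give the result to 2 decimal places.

Session 1: z(0.570) = 0.176, z(0.373) = -0.324, d' = 0.500
Session 2: z(0.679) = 0.465, z(0.321) = -0.465, d' = 0.930
Δd' = d'_Session 1 − d'_Session 2 = 0.500 − 0.930 = -0.430
Session 2 has the higher sensitivity.

Δd′ = -0.43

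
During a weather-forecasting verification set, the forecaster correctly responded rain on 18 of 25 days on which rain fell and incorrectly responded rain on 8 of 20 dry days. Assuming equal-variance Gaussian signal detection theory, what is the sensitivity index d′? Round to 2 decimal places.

d′ = 0.84

H = 18/25 = 0.7200
FA = 8/20 = 0.4000
Φ⁻¹(H) = 0.583
Φ⁻¹(FA) = -0.253
d' = z(H) − z(FA) = 0.583 − (-0.253) = 0.836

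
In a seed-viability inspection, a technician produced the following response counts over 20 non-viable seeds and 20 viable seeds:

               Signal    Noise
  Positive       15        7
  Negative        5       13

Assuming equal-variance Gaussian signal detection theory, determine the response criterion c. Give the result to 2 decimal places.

c = -0.14

H = 15/20 = 0.7500
FA = 7/20 = 0.3500
Φ⁻¹(H) = Φ⁻¹(0.7500) = 0.674
Φ⁻¹(FA) = Φ⁻¹(0.3500) = -0.385
c = −½·[z(H) + z(FA)] = −0.5 × (0.674 + (-0.385)) = -0.1445
c < 0: the technician has a liberal response bias.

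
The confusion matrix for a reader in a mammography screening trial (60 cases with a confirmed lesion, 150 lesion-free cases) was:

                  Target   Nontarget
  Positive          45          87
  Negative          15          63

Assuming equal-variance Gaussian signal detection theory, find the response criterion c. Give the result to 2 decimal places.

c = -0.44

H = 45/60 = 0.7500
FA = 87/150 = 0.5800
Φ⁻¹(H) = Φ⁻¹(0.7500) = 0.674
Φ⁻¹(FA) = Φ⁻¹(0.5800) = 0.202
c = −½·[z(H) + z(FA)] = −0.5 × (0.674 + 0.202) = -0.438
c < 0: the reader has a liberal response bias.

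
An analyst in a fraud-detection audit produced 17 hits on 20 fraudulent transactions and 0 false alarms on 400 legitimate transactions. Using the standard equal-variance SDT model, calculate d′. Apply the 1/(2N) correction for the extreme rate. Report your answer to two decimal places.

The false-alarm rate is 0/400 = 0, so apply the 1/(2N) correction: FA → 1/(2·400) = 0.00125.
z(H) = z(0.85000) = 1.036
z(FA) = z(0.00125) = -3.023
d' = 1.036 − (-3.023) = 4.059

d′ = 4.06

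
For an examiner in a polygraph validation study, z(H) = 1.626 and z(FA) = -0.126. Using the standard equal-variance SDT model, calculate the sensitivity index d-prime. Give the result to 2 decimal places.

d-prime = 1.75

d' = z(H) − z(FA) = 1.626 − (-0.126) = 1.752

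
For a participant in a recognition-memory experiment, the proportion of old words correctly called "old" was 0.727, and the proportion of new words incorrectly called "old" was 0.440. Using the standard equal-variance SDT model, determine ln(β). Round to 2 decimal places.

ln β = -0.17

z(0.727) = 0.604, z(0.440) = -0.151
ln β = −½·[z(H)² − z(FA)²] = −0.5 × (0.365 − 0.023) = -0.171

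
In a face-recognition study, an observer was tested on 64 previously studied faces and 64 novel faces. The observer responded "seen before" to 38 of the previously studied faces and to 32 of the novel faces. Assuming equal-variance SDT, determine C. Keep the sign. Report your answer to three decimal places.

H = 38/64 = 0.5938
FA = 32/64 = 0.5000
Φ⁻¹(H) = Φ⁻¹(0.5938) = 0.2373
Φ⁻¹(FA) = Φ⁻¹(0.5000) = 0.0000
c = −½·[z(H) + z(FA)] = −0.5 × (0.2373 + 0.0000) = -0.11865

C = -0.119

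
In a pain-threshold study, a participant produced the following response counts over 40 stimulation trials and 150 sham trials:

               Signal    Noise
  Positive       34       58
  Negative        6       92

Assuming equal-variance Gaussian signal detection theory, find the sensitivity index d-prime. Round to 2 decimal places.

d-prime = 1.32

H = 34/40 = 0.8500
FA = 58/150 = 0.3867
z(0.8500) = 1.0364, z(0.3867) = -0.2879
d' = z(H) − z(FA) = 1.0364 − (-0.2879) = 1.3243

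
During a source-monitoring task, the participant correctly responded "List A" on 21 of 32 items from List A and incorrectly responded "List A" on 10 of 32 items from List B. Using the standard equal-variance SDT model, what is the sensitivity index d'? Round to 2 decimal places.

d' = 0.89

H = 21/32 = 0.6562
FA = 10/32 = 0.3125
z(0.6562) = 0.402, z(0.3125) = -0.489
d' = z(H) − z(FA) = 0.402 − (-0.489) = 0.891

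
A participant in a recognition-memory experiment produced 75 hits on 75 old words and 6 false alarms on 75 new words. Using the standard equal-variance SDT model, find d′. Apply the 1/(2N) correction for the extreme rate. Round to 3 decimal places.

The hit rate is 75/75 = 1, so apply the 1/(2N) correction: H → 1 − 1/(2·75) = 0.99333.
z(H) = z(0.99333) = 2.4746
z(FA) = z(0.08000) = -1.4051
d' = 2.4746 − (-1.4051) = 3.8797

d′ = 3.880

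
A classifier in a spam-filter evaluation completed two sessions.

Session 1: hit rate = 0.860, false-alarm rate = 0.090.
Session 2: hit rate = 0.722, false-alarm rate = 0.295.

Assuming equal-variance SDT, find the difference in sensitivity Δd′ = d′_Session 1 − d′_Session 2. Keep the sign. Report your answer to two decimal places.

Δd′ = 1.29

Session 1: z(0.860) = 1.080, z(0.090) = -1.341, d' = 2.421
Session 2: z(0.722) = 0.589, z(0.295) = -0.539, d' = 1.128
Δd' = d'_Session 1 − d'_Session 2 = 2.421 − 1.128 = 1.293
Session 1 has the higher sensitivity.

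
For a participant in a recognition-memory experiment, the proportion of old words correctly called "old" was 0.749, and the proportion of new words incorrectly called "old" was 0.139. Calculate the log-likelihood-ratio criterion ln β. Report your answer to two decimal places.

z(H) = 0.671
z(FA) = -1.085
ln β = −½·[z(H)² − z(FA)²] = −0.5 × (0.450 − 1.177) = 0.3635

ln β = 0.36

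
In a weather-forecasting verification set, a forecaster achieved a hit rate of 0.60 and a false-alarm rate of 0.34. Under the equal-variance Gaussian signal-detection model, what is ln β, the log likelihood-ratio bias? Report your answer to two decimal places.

z(H) = 0.253
z(FA) = -0.412
ln β = −½·[z(H)² − z(FA)²] = −0.5 × (0.064 − 0.170) = 0.053

ln β = 0.05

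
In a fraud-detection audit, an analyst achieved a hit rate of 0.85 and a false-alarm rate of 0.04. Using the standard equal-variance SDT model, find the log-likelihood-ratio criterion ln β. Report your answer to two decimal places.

Φ⁻¹(H) = 1.036
Φ⁻¹(FA) = -1.751
ln β = −½·[z(H)² − z(FA)²] = −0.5 × (1.073 − 3.066) = 0.9965

ln β = 1.00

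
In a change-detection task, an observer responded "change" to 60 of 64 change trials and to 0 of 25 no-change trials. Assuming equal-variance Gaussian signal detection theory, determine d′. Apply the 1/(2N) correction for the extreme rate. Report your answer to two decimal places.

The false-alarm rate is 0/25 = 0, so apply the 1/(2N) correction: FA → 1/(2·25) = 0.02000.
z(H) = z(0.93750) = 1.534
z(FA) = z(0.02000) = -2.054
d' = 1.534 − (-2.054) = 3.588

d′ = 3.59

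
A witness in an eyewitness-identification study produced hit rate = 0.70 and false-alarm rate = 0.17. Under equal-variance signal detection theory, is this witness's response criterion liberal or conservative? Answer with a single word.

conservative

z(H) = 0.524, z(FA) = -0.954
c = −½·(z(H) + z(FA)) = 0.215
c > 0 → conservative criterion (biased toward responding “no”).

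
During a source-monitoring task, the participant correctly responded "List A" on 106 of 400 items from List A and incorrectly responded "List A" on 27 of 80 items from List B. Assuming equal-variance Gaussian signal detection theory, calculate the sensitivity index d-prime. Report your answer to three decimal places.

d-prime = -0.209

H = 106/400 = 0.2650
FA = 27/80 = 0.3375
z(H) = -0.6280
z(FA) = -0.4193
d' = z(H) − z(FA) = -0.6280 − (-0.4193) = -0.2087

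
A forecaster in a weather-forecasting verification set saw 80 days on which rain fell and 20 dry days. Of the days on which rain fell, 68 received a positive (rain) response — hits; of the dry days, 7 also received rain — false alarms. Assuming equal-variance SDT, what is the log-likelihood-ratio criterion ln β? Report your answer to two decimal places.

H = 68/80 = 0.8500
FA = 7/20 = 0.3500
z(H) = z(0.8500) = 1.036
z(FA) = z(0.3500) = -0.385
ln β = −½·[z(H)² − z(FA)²] = −0.5 × (1.073 − 0.148) = -0.4625

ln β = -0.46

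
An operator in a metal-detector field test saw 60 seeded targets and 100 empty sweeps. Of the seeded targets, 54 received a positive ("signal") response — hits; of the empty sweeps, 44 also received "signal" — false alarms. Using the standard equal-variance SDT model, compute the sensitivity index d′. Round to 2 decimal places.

d′ = 1.43

H = 54/60 = 0.9000
FA = 44/100 = 0.4400
z(H) = z(0.9000) = 1.282
z(FA) = z(0.4400) = -0.151
d' = z(H) − z(FA) = 1.282 − (-0.151) = 1.433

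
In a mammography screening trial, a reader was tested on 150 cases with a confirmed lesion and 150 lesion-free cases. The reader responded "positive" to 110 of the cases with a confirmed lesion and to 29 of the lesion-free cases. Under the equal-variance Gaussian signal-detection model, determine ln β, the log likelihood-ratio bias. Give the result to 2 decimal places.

ln β = 0.18

H = 110/150 = 0.7333
FA = 29/150 = 0.1933
Φ⁻¹(H) = 0.623
Φ⁻¹(FA) = -0.866
ln β = −½·[z(H)² − z(FA)²] = −0.5 × (0.388 − 0.750) = 0.181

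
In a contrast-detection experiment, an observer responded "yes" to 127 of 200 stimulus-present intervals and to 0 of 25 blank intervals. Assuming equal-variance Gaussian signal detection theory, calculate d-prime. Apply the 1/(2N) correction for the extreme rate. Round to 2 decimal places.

d-prime = 2.40

The false-alarm rate is 0/25 = 0, so apply the 1/(2N) correction: FA → 1/(2·25) = 0.02000.
z(H) = z(0.63500) = 0.345
z(FA) = z(0.02000) = -2.054
d' = 0.345 − (-2.054) = 2.399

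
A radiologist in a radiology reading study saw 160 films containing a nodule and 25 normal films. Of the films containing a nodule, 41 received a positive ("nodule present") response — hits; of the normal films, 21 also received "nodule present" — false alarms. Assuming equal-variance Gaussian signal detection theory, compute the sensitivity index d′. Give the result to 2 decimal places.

H = 41/160 = 0.2562
FA = 21/25 = 0.8400
Φ⁻¹(H) = -0.6551
Φ⁻¹(FA) = 0.9945
d' = z(H) − z(FA) = -0.6551 − 0.9945 = -1.6496

d′ = -1.65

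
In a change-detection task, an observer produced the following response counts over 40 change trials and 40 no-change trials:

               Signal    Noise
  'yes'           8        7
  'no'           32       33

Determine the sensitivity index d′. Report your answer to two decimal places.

H = 8/40 = 0.2000
FA = 7/40 = 0.1750
z(0.2000) = -0.8416, z(0.1750) = -0.9346
d' = z(H) − z(FA) = -0.8416 − (-0.9346) = 0.0930

d′ = 0.09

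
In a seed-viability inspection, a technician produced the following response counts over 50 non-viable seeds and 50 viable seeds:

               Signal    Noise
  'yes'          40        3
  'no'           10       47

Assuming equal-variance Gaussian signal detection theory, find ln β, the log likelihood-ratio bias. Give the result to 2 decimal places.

ln β = 0.85

H = 40/50 = 0.8000
FA = 3/50 = 0.0600
z(H) = 0.842
z(FA) = -1.555
ln β = −½·[z(H)² − z(FA)²] = −0.5 × (0.709 − 2.418) = 0.8545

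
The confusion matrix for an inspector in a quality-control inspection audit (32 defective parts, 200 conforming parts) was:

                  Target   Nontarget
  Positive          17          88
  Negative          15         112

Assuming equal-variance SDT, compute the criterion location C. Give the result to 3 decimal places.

H = 17/32 = 0.5312
FA = 88/200 = 0.4400
z(0.5312) = 0.0783, z(0.4400) = -0.1510
c = −½·[z(H) + z(FA)] = −0.5 × (0.0783 + (-0.1510)) = 0.03635

C = 0.036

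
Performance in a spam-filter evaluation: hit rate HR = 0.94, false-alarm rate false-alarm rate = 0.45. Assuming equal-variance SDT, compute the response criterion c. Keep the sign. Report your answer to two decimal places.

c = -0.71

z(H) = z(0.94) = 1.5548
z(FA) = z(0.45) = -0.1257
c = −½·[z(H) + z(FA)] = −0.5 × (1.5548 + (-0.1257)) = -0.71455
c < 0: the classifier has a liberal response bias.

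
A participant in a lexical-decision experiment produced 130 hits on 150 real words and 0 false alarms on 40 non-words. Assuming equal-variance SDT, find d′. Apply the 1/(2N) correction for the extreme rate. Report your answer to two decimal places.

The false-alarm rate is 0/40 = 0, so apply the 1/(2N) correction: FA → 1/(2·40) = 0.01250.
z(H) = z(0.86667) = 1.111
z(FA) = z(0.01250) = -2.241
d' = 1.111 − (-2.241) = 3.352

d′ = 3.35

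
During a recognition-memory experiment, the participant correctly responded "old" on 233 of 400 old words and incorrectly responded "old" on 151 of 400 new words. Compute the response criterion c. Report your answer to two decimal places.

c = 0.05

H = 233/400 = 0.5825
FA = 151/400 = 0.3775
z(H) = 0.208
z(FA) = -0.312
c = −½·[z(H) + z(FA)] = −0.5 × (0.208 + (-0.312)) = 0.052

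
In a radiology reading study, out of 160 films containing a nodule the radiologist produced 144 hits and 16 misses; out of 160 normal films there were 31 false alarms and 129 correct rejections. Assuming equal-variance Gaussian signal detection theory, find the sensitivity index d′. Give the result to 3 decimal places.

H = 144/160 = 0.9000
FA = 31/160 = 0.1938
Φ⁻¹(0.9000) = 1.2816, Φ⁻¹(0.1938) = -0.8640
d' = z(H) − z(FA) = 1.2816 − (-0.8640) = 2.1456

d′ = 2.146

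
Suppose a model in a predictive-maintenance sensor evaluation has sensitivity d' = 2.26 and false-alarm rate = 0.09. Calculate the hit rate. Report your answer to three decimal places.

z(false-alarm rate) = z(0.09) = -1.3408
z(H) = z(FA) + d' = -1.3408 + 2.26 = 0.9192
hit rate = Φ(0.9192) = 0.8210

hit rate = 0.821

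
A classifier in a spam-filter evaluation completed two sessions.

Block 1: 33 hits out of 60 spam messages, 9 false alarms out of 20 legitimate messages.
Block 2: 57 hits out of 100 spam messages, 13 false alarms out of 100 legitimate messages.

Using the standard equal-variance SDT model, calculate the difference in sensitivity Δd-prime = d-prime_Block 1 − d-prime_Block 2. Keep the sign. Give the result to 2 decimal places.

Δd-prime = -1.05

Block 1: z(0.5500) = 0.126, z(0.4500) = -0.126, d' = 0.252
Block 2: z(0.5700) = 0.176, z(0.1300) = -1.126, d' = 1.302
Δd' = d'_Block 1 − d'_Block 2 = 0.252 − 1.302 = -1.050
Block 2 has the higher sensitivity.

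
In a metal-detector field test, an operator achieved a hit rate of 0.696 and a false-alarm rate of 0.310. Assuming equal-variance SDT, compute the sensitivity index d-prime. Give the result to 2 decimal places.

d-prime = 1.01

Φ⁻¹(H) = 0.5129
Φ⁻¹(FA) = -0.4959
d' = z(H) − z(FA) = 0.5129 − (-0.4959) = 1.0088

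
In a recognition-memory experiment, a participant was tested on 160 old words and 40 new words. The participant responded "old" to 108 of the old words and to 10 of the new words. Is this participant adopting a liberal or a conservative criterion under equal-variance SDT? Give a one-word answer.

z(H) = 0.454, z(FA) = -0.674
c = −½·(z(H) + z(FA)) = 0.110
c > 0 → conservative criterion (biased toward responding “no”).

conservative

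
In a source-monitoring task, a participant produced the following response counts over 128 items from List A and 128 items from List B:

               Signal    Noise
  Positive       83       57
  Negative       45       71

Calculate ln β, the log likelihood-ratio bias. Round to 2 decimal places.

ln β = -0.06

H = 83/128 = 0.6484
FA = 57/128 = 0.4453
Φ⁻¹(H) = Φ⁻¹(0.6484) = 0.381
Φ⁻¹(FA) = Φ⁻¹(0.4453) = -0.138
ln β = −½·[z(H)² − z(FA)²] = −0.5 × (0.145 − 0.019) = -0.063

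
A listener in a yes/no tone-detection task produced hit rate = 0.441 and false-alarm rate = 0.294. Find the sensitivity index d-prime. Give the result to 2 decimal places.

Φ⁻¹(H) = -0.1484
Φ⁻¹(FA) = -0.5417
d' = z(H) − z(FA) = -0.1484 − (-0.5417) = 0.3933

d-prime = 0.39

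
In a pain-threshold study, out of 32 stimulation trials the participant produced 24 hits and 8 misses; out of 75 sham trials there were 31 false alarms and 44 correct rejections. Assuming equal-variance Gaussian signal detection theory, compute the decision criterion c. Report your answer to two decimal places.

H = 24/32 = 0.7500
FA = 31/75 = 0.4133
z(0.7500) = 0.6745, z(0.4133) = -0.2191
c = −½·[z(H) + z(FA)] = −0.5 × (0.6745 + (-0.2191)) = -0.2277

c = -0.23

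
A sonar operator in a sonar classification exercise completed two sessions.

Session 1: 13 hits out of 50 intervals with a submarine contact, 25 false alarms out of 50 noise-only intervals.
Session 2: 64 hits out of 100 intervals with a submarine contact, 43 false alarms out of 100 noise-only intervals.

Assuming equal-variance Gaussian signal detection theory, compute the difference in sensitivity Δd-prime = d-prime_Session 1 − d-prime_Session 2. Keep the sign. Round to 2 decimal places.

Δd-prime = -1.18

Session 1: z(0.2600) = -0.643, z(0.5000) = 0.000, d' = -0.643
Session 2: z(0.6400) = 0.358, z(0.4300) = -0.176, d' = 0.534
Δd' = d'_Session 1 − d'_Session 2 = -0.643 − 0.534 = -1.177
Session 2 has the higher sensitivity.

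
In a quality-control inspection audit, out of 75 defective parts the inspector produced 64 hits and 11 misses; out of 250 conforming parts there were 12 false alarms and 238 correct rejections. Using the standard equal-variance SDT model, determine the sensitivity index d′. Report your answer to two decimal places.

H = 64/75 = 0.8533
FA = 12/250 = 0.0480
Φ⁻¹(0.8533) = 1.0507, Φ⁻¹(0.0480) = -1.6646
d' = z(H) − z(FA) = 1.0507 − (-1.6646) = 2.7153

d′ = 2.72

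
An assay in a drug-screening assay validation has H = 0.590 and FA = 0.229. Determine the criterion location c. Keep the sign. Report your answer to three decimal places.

z(H) = 0.2275
z(FA) = -0.7421
c = −½·[z(H) + z(FA)] = −0.5 × (0.2275 + (-0.7421)) = 0.2573

c = 0.257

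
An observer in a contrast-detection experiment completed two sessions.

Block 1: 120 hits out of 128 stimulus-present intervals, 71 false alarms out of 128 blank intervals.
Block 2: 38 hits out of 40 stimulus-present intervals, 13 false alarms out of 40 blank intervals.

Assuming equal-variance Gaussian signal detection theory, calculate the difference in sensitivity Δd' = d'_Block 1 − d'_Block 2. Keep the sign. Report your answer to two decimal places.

Block 1: z(0.9375) = 1.534, z(0.5547) = 0.138, d' = 1.396
Block 2: z(0.9500) = 1.645, z(0.3250) = -0.454, d' = 2.099
Δd' = d'_Block 1 − d'_Block 2 = 1.396 − 2.099 = -0.703
Block 2 has the higher sensitivity.

Δd' = -0.70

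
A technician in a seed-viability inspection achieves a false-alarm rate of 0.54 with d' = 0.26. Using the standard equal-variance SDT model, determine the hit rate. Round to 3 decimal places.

hit rate = 0.641

z(false-alarm rate) = z(0.54) = 0.1004
z(H) = z(FA) + d' = 0.1004 + 0.26 = 0.3604
hit rate = Φ(0.3604) = 0.6407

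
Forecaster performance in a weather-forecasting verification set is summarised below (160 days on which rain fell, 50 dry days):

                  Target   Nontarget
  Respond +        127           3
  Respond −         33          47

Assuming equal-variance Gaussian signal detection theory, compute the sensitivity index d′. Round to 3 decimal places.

d′ = 2.374

H = 127/160 = 0.7937
FA = 3/50 = 0.0600
Φ⁻¹(H) = 0.8193
Φ⁻¹(FA) = -1.5548
d' = z(H) − z(FA) = 0.8193 − (-1.5548) = 2.3741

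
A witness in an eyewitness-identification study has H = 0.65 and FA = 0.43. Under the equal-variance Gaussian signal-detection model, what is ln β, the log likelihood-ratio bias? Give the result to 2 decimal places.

Φ⁻¹(0.65) = 0.385, Φ⁻¹(0.43) = -0.176
ln β = −½·[z(H)² − z(FA)²] = −0.5 × (0.148 − 0.031) = -0.0585

ln β = -0.06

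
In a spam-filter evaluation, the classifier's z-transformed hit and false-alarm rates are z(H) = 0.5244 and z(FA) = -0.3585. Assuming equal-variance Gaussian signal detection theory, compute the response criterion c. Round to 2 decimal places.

c = -0.08

c = −½·[z(H) + z(FA)] = −½·(0.5244 + (-0.3585)) = -0.08295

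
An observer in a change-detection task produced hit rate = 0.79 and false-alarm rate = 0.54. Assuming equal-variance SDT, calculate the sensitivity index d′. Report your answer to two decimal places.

Φ⁻¹(H) = Φ⁻¹(0.79) = 0.806
Φ⁻¹(FA) = Φ⁻¹(0.54) = 0.100
d' = z(H) − z(FA) = 0.806 − 0.100 = 0.706

d′ = 0.71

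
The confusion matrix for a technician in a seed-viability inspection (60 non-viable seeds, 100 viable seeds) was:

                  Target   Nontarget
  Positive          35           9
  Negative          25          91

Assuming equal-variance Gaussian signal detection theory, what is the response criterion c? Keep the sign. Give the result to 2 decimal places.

H = 35/60 = 0.5833
FA = 9/100 = 0.0900
Φ⁻¹(H) = 0.2103
Φ⁻¹(FA) = -1.3408
c = −½·[z(H) + z(FA)] = −0.5 × (0.2103 + (-1.3408)) = 0.56525
c > 0: the technician has a conservative response bias.

c = 0.57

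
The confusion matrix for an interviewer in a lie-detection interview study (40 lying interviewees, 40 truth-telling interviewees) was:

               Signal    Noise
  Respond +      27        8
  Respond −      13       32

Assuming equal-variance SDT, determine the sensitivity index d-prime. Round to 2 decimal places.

d-prime = 1.30

H = 27/40 = 0.6750
FA = 8/40 = 0.2000
z(H) = 0.454
z(FA) = -0.842
d' = z(H) − z(FA) = 0.454 − (-0.842) = 1.296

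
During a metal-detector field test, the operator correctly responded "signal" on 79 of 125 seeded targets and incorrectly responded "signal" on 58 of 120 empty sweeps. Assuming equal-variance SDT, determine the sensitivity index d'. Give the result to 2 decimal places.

H = 79/125 = 0.6320
FA = 58/120 = 0.4833
z(H) = 0.3372
z(FA) = -0.0419
d' = z(H) − z(FA) = 0.3372 − (-0.0419) = 0.3791

d' = 0.38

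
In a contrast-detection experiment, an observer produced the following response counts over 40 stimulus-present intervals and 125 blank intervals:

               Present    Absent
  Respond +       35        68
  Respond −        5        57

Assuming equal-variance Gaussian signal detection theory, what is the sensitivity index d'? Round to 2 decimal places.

H = 35/40 = 0.8750
FA = 68/125 = 0.5440
z(H) = z(0.8750) = 1.150
z(FA) = z(0.5440) = 0.111
d' = z(H) − z(FA) = 1.150 − 0.111 = 1.039

d' = 1.04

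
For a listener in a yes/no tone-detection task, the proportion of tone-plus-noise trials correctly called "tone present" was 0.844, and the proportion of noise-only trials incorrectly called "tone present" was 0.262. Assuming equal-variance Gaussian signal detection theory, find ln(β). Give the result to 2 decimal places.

ln β = -0.31

z(H) = z(0.844) = 1.011
z(FA) = z(0.262) = -0.637
ln β = −½·[z(H)² − z(FA)²] = −0.5 × (1.022 − 0.406) = -0.308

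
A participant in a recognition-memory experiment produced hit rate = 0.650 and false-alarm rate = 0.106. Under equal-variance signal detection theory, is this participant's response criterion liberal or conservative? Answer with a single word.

conservative

z(H) = 0.385, z(FA) = -1.248
c = −½·(z(H) + z(FA)) = 0.4315
c > 0 → conservative criterion (biased toward responding “no”).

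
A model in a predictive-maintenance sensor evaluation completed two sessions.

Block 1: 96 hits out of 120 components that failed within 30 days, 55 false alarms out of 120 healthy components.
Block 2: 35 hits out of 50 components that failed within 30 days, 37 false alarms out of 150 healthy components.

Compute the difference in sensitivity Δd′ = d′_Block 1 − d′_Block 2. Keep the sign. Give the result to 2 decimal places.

Δd′ = -0.26

Block 1: z(0.8000) = 0.842, z(0.4583) = -0.105, d' = 0.947
Block 2: z(0.7000) = 0.524, z(0.2467) = -0.685, d' = 1.209
Δd' = d'_Block 1 − d'_Block 2 = 0.947 − 1.209 = -0.262
Block 2 has the higher sensitivity.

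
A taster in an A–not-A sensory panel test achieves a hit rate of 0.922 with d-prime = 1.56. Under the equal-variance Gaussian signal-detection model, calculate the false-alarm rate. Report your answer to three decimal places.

false-alarm rate = 0.444

z(hit rate) = z(0.922) = 1.4187
z(FA) = z(H) − d' = 1.4187 − 1.56 = -0.1413
false-alarm rate = Φ(-0.1413) = 0.4438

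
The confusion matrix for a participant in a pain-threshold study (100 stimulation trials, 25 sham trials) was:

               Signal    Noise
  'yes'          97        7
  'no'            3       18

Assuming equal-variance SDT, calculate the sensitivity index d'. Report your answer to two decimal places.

H = 97/100 = 0.9700
FA = 7/25 = 0.2800
Φ⁻¹(0.9700) = 1.8808, Φ⁻¹(0.2800) = -0.5828
d' = z(H) − z(FA) = 1.8808 − (-0.5828) = 2.4636

d' = 2.46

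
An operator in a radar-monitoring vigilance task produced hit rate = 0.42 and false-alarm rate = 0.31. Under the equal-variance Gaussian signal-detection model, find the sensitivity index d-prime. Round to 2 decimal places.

d-prime = 0.29

Φ⁻¹(H) = Φ⁻¹(0.42) = -0.2019
Φ⁻¹(FA) = Φ⁻¹(0.31) = -0.4959
d' = z(H) − z(FA) = -0.2019 − (-0.4959) = 0.2940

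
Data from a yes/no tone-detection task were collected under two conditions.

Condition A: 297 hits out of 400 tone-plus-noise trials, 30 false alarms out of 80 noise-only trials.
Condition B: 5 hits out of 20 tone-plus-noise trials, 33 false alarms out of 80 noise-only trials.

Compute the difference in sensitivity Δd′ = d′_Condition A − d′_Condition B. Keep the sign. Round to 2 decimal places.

Δd′ = 1.42

Condition A: z(0.7425) = 0.651, z(0.3750) = -0.319, d' = 0.970
Condition B: z(0.2500) = -0.674, z(0.4125) = -0.221, d' = -0.453
Δd' = d'_Condition A − d'_Condition B = 0.970 − (-0.453) = 1.423
Condition A has the higher sensitivity.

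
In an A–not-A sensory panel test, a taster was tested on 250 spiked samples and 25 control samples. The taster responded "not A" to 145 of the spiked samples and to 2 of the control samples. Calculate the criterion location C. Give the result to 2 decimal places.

H = 145/250 = 0.5800
FA = 2/25 = 0.0800
z(0.5800) = 0.2019, z(0.0800) = -1.4051
c = −½·[z(H) + z(FA)] = −0.5 × (0.2019 + (-1.4051)) = 0.6016

C = 0.60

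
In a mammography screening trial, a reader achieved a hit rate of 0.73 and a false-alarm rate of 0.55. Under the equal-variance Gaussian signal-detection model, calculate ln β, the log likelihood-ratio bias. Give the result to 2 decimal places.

ln β = -0.18

z(0.73) = 0.613, z(0.55) = 0.126
ln β = −½·[z(H)² − z(FA)²] = −0.5 × (0.376 − 0.016) = -0.180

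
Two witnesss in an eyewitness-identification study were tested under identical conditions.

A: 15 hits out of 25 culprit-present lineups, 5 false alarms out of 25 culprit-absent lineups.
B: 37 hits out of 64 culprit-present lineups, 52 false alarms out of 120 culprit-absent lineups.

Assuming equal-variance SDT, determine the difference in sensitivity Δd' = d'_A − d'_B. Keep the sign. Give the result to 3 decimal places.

Δd' = 0.730

A: z(0.6000) = 0.2533, z(0.2000) = -0.8416, d' = 1.0949
B: z(0.5781) = 0.1970, z(0.4333) = -0.1680, d' = 0.3650
Δd' = d'_A − d'_B = 1.0949 − 0.3650 = 0.7299
A has the higher sensitivity.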